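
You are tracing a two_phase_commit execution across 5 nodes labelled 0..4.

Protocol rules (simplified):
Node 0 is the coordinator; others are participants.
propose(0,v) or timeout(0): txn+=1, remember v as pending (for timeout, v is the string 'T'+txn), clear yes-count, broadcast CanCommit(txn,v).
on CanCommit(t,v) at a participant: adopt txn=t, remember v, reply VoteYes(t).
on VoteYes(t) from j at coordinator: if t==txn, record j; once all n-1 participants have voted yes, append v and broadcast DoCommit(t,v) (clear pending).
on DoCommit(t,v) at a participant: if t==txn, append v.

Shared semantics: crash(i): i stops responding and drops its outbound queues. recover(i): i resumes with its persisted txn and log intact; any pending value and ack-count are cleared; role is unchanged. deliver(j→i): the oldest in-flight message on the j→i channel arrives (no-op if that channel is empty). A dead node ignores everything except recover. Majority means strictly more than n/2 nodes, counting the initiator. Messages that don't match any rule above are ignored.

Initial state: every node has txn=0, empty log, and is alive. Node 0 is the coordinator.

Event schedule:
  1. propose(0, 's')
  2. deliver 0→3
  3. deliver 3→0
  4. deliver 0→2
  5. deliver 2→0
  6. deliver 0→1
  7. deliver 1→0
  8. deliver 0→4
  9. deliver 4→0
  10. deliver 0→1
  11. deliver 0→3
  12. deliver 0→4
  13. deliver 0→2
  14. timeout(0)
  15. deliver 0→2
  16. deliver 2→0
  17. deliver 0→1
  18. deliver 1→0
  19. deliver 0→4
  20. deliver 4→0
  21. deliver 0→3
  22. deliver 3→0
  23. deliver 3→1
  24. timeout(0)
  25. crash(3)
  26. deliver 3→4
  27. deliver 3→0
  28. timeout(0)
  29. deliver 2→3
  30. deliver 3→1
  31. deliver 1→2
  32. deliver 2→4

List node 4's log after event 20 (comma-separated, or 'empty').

[1] propose(0,'s') → N0(coor t1 [-])
[2] deliver 0→3 → N3(part t1 [-])
[3] deliver 3→0 → ∅
[4] deliver 0→2 → N2(part t1 [-])
[5] deliver 2→0 → ∅
[6] deliver 0→1 → N1(part t1 [-])
[7] deliver 1→0 → ∅
[8] deliver 0→4 → N4(part t1 [-])
[9] deliver 4→0 → N0(coor t1 [s])
[10] deliver 0→1 → N1(part t1 [s])
[11] deliver 0→3 → N3(part t1 [s])
[12] deliver 0→4 → N4(part t1 [s])
[13] deliver 0→2 → N2(part t1 [s])
[14] timeout(0) → N0(coor t2 [s])
[15] deliver 0→2 → N2(part t2 [s])
[16] deliver 2→0 → ∅
[17] deliver 0→1 → N1(part t2 [s])
[18] deliver 1→0 → ∅
[19] deliver 0→4 → N4(part t2 [s])
[20] deliver 4→0 → ∅

s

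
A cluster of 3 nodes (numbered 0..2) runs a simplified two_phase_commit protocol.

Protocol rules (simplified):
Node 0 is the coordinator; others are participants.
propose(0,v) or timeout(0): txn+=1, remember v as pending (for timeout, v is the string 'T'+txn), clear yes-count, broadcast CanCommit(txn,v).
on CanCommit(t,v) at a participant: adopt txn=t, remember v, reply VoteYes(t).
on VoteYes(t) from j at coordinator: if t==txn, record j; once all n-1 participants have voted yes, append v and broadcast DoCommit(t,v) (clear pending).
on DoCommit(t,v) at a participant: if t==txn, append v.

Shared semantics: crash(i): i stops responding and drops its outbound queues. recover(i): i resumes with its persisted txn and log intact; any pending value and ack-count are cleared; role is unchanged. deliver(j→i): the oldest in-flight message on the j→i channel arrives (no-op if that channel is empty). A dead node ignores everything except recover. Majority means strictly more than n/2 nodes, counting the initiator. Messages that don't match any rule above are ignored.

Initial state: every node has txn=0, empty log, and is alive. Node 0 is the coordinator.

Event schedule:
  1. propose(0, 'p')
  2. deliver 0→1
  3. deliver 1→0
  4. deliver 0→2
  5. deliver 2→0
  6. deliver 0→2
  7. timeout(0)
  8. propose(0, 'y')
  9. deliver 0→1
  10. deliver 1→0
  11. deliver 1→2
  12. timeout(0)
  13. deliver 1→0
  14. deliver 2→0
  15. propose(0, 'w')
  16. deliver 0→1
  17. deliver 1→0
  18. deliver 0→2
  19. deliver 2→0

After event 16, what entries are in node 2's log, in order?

[1] propose(0,'p') → N0(coor t1 [-])
[2] deliver 0→1 → N1(part t1 [-])
[3] deliver 1→0 → ∅
[4] deliver 0→2 → N2(part t1 [-])
[5] deliver 2→0 → N0(coor t1 [p])
[6] deliver 0→2 → N2(part t1 [p])
[7] timeout(0) → N0(coor t2 [p])
[8] propose(0,'y') → N0(coor t3 [p])
[9] deliver 0→1 → N1(part t1 [p])
[10] deliver 1→0 → ∅
[11] deliver 1→2 → ∅
[12] timeout(0) → N0(coor t4 [p])
[13] deliver 1→0 → ∅
[14] deliver 2→0 → ∅
[15] propose(0,'w') → N0(coor t5 [p])
[16] deliver 0→1 → N1(part t2 [p])

p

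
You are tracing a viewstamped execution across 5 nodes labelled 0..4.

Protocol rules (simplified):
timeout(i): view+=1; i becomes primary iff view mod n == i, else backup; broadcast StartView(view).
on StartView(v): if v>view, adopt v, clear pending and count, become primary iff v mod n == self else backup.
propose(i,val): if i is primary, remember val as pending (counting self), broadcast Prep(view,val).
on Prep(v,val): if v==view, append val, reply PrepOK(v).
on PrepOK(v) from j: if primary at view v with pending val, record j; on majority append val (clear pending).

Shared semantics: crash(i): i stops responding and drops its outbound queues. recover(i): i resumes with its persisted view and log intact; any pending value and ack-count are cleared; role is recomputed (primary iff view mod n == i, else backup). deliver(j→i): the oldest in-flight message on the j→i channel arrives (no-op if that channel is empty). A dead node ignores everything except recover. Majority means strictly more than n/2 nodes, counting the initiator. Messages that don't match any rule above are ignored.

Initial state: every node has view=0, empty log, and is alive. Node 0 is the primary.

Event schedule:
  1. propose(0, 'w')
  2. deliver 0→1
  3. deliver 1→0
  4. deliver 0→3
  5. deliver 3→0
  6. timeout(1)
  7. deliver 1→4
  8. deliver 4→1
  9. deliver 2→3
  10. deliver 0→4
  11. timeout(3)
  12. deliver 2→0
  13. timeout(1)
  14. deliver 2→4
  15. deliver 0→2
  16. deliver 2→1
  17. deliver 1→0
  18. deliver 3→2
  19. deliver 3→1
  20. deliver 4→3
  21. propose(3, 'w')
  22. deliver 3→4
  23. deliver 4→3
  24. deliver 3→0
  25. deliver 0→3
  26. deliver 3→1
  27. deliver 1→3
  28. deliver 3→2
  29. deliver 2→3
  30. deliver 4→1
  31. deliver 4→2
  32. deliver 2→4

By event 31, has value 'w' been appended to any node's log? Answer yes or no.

yes

[1] propose(0,'w') → ∅
[2] deliver 0→1 → N1(back v0 [w])
[3] deliver 1→0 → ∅
[4] deliver 0→3 → N3(back v0 [w])
[5] deliver 3→0 → N0(prim v0 [w])
[6] timeout(1) → N1(prim v1 [w])
[7] deliver 1→4 → N4(back v1 [-])
[8] deliver 4→1 → ∅
[9] deliver 2→3 → ∅
[10] deliver 0→4 → ∅
[11] timeout(3) → N3(back v1 [w])
[12] deliver 2→0 → ∅
[13] timeout(1) → N1(back v2 [w])
[14] deliver 2→4 → ∅
[15] deliver 0→2 → N2(back v0 [w])
[16] deliver 2→1 → ∅
[17] deliver 1→0 → N0(back v1 [w])
[18] deliver 3→2 → N2(back v1 [w])
[19] deliver 3→1 → ∅
[20] deliver 4→3 → ∅
[21] propose(3,'w') → ∅
[22] deliver 3→4 → ∅
[23] deliver 4→3 → ∅
[24] deliver 3→0 → ∅
[25] deliver 0→3 → ∅
[26] deliver 3→1 → ∅
[27] deliver 1→3 → ∅
[28] deliver 3→2 → ∅
[29] deliver 2→3 → ∅
[30] deliver 4→1 → ∅
[31] deliver 4→2 → ∅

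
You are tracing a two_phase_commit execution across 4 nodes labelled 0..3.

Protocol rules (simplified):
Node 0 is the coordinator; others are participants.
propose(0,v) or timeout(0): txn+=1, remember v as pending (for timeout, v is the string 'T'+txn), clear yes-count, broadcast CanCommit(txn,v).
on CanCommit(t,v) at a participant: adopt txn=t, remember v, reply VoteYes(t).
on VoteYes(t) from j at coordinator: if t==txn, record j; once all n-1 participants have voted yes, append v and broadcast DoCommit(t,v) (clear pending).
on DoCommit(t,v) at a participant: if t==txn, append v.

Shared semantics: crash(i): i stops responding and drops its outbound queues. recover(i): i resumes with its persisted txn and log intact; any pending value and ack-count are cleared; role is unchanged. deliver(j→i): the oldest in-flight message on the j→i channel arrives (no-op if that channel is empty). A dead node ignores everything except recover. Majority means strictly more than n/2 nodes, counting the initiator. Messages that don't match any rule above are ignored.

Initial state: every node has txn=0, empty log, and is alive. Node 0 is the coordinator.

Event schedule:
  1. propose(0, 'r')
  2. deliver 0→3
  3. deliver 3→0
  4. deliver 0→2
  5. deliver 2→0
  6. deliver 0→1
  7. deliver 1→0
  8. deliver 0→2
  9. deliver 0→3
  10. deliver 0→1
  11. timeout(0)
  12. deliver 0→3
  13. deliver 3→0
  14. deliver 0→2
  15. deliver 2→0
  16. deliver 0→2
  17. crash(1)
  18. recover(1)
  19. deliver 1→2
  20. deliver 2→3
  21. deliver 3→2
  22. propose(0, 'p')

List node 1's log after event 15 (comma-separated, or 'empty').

1. propose(0,'r'):  <0:coor t1 ->
2. deliver 0→3:  <3:part t1 ->
3. deliver 3→0:  nop
4. deliver 0→2:  <2:part t1 ->
5. deliver 2→0:  nop
6. deliver 0→1:  <1:part t1 ->
7. deliver 1→0:  <0:coor t1 r>
8. deliver 0→2:  <2:part t1 r>
9. deliver 0→3:  <3:part t1 r>
10. deliver 0→1:  <1:part t1 r>
11. timeout(0):  <0:coor t2 r>
12. deliver 0→3:  <3:part t2 r>
13. deliver 3→0:  nop
14. deliver 0→2:  <2:part t2 r>
15. deliver 2→0:  nop

r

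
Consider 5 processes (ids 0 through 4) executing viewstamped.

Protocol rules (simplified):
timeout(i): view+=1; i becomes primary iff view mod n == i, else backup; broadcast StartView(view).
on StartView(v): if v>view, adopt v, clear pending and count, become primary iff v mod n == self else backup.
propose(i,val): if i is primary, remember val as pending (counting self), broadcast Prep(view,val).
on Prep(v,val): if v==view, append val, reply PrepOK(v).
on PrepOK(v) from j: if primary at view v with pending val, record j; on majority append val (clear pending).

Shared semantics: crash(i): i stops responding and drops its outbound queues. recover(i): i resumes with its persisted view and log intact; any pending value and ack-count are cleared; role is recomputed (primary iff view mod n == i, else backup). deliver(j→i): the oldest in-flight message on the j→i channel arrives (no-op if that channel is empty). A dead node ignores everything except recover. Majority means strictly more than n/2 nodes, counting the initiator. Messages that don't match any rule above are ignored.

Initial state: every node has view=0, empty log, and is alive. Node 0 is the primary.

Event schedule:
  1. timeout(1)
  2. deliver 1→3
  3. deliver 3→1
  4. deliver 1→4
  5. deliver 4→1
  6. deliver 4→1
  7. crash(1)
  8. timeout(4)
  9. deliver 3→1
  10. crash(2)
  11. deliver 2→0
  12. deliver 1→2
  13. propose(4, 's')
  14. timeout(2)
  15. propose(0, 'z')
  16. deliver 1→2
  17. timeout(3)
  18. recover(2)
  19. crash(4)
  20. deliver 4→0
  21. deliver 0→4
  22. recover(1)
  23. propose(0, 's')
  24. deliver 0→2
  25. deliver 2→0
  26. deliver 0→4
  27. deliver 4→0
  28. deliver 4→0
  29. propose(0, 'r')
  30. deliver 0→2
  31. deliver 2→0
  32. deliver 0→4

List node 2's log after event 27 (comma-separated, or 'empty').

z

e1 timeout(1): 1[prim,v=1,-]
e2 deliver 1→3: 3[back,v=1,-]
e3 deliver 3→1: ·
e4 deliver 1→4: 4[back,v=1,-]
e5 deliver 4→1: ·
e6 deliver 4→1: ·
e7 crash(1): 1[✗prim,v=1,-]
e8 timeout(4): 4[back,v=2,-]
e9 deliver 3→1: ·
e10 crash(2): 2[✗back,v=0,-]
e11 deliver 2→0: ·
e12 deliver 1→2: ·
e13 propose(4,'s'): ·
e14 timeout(2): ·
e15 propose(0,'z'): ·
e16 deliver 1→2: ·
e17 timeout(3): 3[back,v=2,-]
e18 recover(2): 2[back,v=0,-]
e19 crash(4): 4[✗back,v=2,-]
e20 deliver 4→0: ·
e21 deliver 0→4: ·
e22 recover(1): 1[prim,v=1,-]
e23 propose(0,'s'): ·
e24 deliver 0→2: 2[back,v=0,z]
e25 deliver 2→0: ·
e26 deliver 0→4: ·
e27 deliver 4→0: ·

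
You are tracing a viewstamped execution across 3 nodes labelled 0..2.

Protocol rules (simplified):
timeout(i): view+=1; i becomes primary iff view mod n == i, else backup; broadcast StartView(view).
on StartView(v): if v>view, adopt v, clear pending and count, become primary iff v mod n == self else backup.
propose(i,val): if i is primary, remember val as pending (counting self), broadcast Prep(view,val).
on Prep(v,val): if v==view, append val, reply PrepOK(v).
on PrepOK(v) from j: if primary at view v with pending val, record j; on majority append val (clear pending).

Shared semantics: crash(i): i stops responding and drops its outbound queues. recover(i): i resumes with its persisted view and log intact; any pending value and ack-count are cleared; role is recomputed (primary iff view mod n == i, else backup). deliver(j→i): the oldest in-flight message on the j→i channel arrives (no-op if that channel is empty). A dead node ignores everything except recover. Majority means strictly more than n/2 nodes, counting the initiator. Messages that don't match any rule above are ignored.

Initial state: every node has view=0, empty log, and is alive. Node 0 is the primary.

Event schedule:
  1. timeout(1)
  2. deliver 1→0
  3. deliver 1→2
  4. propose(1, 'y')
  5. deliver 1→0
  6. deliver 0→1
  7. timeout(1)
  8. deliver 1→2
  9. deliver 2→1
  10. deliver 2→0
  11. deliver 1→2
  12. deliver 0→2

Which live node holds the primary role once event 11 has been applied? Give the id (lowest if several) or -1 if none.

step 1 timeout(1): 1={prim,v=1,log=-}
step 2 deliver 1→0: 0={back,v=1,log=-}
step 3 deliver 1→2: 2={back,v=1,log=-}
step 4 propose(1,'y'): —
step 5 deliver 1→0: 0={back,v=1,log=y}
step 6 deliver 0→1: 1={prim,v=1,log=y}
step 7 timeout(1): 1={back,v=2,log=y}
step 8 deliver 1→2: 2={back,v=1,log=y}
step 9 deliver 2→1: —
step 10 deliver 2→0: —
step 11 deliver 1→2: 2={prim,v=2,log=y}

2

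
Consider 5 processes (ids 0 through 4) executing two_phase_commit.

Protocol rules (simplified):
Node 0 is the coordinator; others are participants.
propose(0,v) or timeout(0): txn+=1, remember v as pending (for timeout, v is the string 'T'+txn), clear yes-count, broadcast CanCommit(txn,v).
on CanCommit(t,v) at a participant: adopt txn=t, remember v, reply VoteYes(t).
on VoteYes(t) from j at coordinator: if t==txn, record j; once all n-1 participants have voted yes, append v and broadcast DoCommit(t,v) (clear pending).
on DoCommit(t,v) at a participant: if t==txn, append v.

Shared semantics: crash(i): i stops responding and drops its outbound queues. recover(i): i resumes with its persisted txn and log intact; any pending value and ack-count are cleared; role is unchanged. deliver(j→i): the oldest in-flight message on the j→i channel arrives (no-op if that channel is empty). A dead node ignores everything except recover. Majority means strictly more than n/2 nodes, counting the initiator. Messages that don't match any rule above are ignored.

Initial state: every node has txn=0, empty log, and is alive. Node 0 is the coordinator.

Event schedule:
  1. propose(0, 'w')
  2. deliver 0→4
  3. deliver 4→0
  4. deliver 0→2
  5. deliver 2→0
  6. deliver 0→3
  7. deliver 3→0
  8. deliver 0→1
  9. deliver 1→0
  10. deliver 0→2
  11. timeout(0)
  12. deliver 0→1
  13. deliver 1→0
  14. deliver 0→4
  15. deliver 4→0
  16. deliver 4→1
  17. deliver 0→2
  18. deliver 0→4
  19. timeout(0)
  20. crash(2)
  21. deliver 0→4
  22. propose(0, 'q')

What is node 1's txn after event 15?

e1 propose(0,'w'): 0[coor,t=1,-]
e2 deliver 0→4: 4[part,t=1,-]
e3 deliver 4→0: ·
e4 deliver 0→2: 2[part,t=1,-]
e5 deliver 2→0: ·
e6 deliver 0→3: 3[part,t=1,-]
e7 deliver 3→0: ·
e8 deliver 0→1: 1[part,t=1,-]
e9 deliver 1→0: 0[coor,t=1,w]
e10 deliver 0→2: 2[part,t=1,w]
e11 timeout(0): 0[coor,t=2,w]
e12 deliver 0→1: 1[part,t=1,w]
e13 deliver 1→0: ·
e14 deliver 0→4: 4[part,t=1,w]
e15 deliver 4→0: ·

1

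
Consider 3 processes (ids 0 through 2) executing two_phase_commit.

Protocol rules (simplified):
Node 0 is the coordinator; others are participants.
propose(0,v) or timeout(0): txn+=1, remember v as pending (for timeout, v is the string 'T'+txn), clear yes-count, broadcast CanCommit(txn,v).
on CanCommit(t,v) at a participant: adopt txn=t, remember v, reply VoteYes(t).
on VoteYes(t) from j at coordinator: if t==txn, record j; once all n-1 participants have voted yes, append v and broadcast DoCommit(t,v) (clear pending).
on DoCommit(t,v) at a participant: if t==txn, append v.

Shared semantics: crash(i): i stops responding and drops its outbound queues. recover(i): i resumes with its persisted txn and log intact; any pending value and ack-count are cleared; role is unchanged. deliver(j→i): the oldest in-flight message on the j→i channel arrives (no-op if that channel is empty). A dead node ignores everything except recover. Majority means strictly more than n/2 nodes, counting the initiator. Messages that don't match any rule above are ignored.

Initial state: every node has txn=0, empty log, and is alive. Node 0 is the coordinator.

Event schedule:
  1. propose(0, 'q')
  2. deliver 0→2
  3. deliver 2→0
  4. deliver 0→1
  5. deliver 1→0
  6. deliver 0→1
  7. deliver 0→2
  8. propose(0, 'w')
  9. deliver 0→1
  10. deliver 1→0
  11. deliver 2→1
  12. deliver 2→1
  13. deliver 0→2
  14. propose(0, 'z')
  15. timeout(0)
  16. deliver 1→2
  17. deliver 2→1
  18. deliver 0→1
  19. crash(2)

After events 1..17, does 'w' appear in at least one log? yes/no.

no

[1] propose(0,'q') → N0(coor t1 [-])
[2] deliver 0→2 → N2(part t1 [-])
[3] deliver 2→0 → ∅
[4] deliver 0→1 → N1(part t1 [-])
[5] deliver 1→0 → N0(coor t1 [q])
[6] deliver 0→1 → N1(part t1 [q])
[7] deliver 0→2 → N2(part t1 [q])
[8] propose(0,'w') → N0(coor t2 [q])
[9] deliver 0→1 → N1(part t2 [q])
[10] deliver 1→0 → ∅
[11] deliver 2→1 → ∅
[12] deliver 2→1 → ∅
[13] deliver 0→2 → N2(part t2 [q])
[14] propose(0,'z') → N0(coor t3 [q])
[15] timeout(0) → N0(coor t4 [q])
[16] deliver 1→2 → ∅
[17] deliver 2→1 → ∅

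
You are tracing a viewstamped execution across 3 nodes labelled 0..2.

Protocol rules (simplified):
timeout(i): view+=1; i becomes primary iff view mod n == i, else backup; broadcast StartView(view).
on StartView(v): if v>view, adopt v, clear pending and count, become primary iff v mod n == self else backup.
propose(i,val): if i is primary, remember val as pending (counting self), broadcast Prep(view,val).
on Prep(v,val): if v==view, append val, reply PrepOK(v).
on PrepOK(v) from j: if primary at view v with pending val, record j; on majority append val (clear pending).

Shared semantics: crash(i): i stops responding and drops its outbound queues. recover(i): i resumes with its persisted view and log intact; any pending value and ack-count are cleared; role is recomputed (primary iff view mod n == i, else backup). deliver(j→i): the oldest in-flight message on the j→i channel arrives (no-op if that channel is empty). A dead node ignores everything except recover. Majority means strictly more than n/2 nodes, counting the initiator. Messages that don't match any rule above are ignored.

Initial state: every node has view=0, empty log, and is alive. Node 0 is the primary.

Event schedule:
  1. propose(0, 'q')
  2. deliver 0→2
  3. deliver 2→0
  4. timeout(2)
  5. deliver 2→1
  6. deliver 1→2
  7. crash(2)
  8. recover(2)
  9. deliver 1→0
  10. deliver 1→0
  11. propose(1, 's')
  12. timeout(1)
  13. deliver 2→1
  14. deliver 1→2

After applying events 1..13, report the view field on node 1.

2

step 1 propose(0,'q'): —
step 2 deliver 0→2: 2={back,v=0,log=q}
step 3 deliver 2→0: 0={prim,v=0,log=q}
step 4 timeout(2): 2={back,v=1,log=q}
step 5 deliver 2→1: 1={prim,v=1,log=-}
step 6 deliver 1→2: —
step 7 crash(2): 2={✗back,v=1,log=q}
step 8 recover(2): 2={back,v=1,log=q}
step 9 deliver 1→0: —
step 10 deliver 1→0: —
step 11 propose(1,'s'): —
step 12 timeout(1): 1={back,v=2,log=-}
step 13 deliver 2→1: —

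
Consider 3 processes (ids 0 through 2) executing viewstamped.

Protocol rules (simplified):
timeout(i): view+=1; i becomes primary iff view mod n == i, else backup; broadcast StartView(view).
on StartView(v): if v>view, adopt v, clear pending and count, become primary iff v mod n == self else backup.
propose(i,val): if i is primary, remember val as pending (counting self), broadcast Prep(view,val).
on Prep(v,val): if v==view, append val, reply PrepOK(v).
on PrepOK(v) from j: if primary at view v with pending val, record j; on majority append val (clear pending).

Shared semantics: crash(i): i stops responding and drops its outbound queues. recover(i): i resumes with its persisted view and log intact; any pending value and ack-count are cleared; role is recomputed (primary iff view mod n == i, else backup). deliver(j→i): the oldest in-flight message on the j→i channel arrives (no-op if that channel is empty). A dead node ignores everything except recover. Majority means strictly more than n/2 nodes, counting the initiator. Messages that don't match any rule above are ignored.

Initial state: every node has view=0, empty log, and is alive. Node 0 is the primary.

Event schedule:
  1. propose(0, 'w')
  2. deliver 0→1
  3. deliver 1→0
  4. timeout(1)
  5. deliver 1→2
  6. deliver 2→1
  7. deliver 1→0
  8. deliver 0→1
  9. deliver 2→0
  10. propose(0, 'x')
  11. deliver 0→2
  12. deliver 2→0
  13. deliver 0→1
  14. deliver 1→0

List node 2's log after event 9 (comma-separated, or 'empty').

e1 propose(0,'w'): ·
e2 deliver 0→1: 1[back,v=0,w]
e3 deliver 1→0: 0[prim,v=0,w]
e4 timeout(1): 1[prim,v=1,w]
e5 deliver 1→2: 2[back,v=1,-]
e6 deliver 2→1: ·
e7 deliver 1→0: 0[back,v=1,w]
e8 deliver 0→1: ·
e9 deliver 2→0: ·

empty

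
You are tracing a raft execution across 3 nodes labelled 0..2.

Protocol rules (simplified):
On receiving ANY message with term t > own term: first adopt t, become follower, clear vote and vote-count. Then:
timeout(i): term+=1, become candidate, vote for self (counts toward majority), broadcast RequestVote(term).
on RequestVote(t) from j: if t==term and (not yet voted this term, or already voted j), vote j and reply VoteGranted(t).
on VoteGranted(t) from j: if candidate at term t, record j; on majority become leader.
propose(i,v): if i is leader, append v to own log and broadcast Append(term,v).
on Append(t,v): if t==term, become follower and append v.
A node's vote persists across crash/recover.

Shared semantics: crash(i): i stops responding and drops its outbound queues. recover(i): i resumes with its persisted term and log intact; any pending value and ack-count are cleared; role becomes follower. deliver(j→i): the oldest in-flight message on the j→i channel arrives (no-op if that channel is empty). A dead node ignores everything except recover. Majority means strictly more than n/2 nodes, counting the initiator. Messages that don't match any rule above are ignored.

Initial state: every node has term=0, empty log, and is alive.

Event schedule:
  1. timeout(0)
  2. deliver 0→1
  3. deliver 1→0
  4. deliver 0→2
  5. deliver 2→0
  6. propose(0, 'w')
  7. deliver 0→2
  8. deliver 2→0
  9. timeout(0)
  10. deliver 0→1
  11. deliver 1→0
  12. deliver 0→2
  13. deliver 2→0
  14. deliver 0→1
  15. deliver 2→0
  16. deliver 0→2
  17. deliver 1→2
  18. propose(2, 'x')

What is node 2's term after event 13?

[1] timeout(0) → N0(cand t1 [-])
[2] deliver 0→1 → N1(foll t1 [-])
[3] deliver 1→0 → N0(lead t1 [-])
[4] deliver 0→2 → N2(foll t1 [-])
[5] deliver 2→0 → ∅
[6] propose(0,'w') → N0(lead t1 [w])
[7] deliver 0→2 → N2(foll t1 [w])
[8] deliver 2→0 → ∅
[9] timeout(0) → N0(cand t2 [w])
[10] deliver 0→1 → N1(foll t1 [w])
[11] deliver 1→0 → ∅
[12] deliver 0→2 → N2(foll t2 [w])
[13] deliver 2→0 → N0(lead t2 [w])

2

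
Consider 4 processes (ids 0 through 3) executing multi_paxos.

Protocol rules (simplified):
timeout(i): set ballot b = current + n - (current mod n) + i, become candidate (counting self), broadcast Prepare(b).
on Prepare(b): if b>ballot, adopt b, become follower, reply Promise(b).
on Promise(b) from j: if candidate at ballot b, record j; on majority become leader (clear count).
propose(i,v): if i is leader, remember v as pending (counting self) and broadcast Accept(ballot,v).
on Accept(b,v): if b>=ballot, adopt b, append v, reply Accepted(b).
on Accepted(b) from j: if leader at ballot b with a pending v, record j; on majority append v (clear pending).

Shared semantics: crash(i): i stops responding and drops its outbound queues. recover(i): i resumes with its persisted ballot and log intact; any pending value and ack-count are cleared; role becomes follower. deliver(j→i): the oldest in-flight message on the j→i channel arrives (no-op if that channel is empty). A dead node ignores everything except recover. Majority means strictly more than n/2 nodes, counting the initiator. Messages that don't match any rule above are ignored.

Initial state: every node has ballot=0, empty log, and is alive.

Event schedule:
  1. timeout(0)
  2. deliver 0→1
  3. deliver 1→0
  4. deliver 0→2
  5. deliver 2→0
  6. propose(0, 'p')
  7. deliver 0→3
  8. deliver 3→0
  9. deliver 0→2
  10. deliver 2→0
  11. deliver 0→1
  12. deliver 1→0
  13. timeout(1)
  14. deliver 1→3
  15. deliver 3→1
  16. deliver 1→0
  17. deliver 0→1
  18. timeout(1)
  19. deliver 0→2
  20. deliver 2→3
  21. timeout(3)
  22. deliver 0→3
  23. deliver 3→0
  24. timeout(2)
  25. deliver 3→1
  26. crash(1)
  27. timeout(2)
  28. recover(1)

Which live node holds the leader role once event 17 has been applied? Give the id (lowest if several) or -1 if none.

1

[1] timeout(0) → N0(cand b4 [-])
[2] deliver 0→1 → N1(foll b4 [-])
[3] deliver 1→0 → ∅
[4] deliver 0→2 → N2(foll b4 [-])
[5] deliver 2→0 → N0(lead b4 [-])
[6] propose(0,'p') → ∅
[7] deliver 0→3 → N3(foll b4 [-])
[8] deliver 3→0 → ∅
[9] deliver 0→2 → N2(foll b4 [p])
[10] deliver 2→0 → ∅
[11] deliver 0→1 → N1(foll b4 [p])
[12] deliver 1→0 → N0(lead b4 [p])
[13] timeout(1) → N1(cand b9 [p])
[14] deliver 1→3 → N3(foll b9 [-])
[15] deliver 3→1 → ∅
[16] deliver 1→0 → N0(foll b9 [p])
[17] deliver 0→1 → N1(lead b9 [p])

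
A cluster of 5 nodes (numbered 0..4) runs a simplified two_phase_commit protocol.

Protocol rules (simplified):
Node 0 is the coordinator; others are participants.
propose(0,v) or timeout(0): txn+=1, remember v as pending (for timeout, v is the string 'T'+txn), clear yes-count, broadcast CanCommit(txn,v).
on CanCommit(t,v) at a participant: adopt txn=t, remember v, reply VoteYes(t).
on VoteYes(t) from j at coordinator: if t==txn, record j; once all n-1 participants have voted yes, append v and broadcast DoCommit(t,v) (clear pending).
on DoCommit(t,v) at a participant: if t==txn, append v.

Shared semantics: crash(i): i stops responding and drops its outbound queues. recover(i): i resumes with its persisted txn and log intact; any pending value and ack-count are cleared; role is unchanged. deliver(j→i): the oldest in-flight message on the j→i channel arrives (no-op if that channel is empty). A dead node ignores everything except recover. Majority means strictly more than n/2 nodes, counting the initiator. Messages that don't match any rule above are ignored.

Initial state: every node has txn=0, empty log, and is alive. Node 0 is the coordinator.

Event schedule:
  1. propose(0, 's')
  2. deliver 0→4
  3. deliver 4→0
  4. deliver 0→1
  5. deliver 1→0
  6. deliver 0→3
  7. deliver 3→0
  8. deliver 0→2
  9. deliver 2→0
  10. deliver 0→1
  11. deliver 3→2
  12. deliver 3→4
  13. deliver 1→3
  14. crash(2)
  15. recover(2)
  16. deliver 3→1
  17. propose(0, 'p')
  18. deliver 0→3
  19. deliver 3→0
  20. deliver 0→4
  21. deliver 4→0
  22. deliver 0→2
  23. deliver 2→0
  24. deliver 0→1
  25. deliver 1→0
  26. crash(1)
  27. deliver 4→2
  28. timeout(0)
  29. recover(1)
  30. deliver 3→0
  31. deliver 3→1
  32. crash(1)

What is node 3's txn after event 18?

1

after 1 — propose(0,'s'): n0:coor/t1/[-]
after 2 — deliver 0→4: n4:part/t1/[-]
after 3 — deliver 4→0: ·
after 4 — deliver 0→1: n1:part/t1/[-]
after 5 — deliver 1→0: ·
after 6 — deliver 0→3: n3:part/t1/[-]
after 7 — deliver 3→0: ·
after 8 — deliver 0→2: n2:part/t1/[-]
after 9 — deliver 2→0: n0:coor/t1/[s]
after 10 — deliver 0→1: n1:part/t1/[s]
after 11 — deliver 3→2: ·
after 12 — deliver 3→4: ·
after 13 — deliver 1→3: ·
after 14 — crash(2): n2:✗part/t1/[-]
after 15 — recover(2): n2:part/t1/[-]
after 16 — deliver 3→1: ·
after 17 — propose(0,'p'): n0:coor/t2/[s]
after 18 — deliver 0→3: n3:part/t1/[s]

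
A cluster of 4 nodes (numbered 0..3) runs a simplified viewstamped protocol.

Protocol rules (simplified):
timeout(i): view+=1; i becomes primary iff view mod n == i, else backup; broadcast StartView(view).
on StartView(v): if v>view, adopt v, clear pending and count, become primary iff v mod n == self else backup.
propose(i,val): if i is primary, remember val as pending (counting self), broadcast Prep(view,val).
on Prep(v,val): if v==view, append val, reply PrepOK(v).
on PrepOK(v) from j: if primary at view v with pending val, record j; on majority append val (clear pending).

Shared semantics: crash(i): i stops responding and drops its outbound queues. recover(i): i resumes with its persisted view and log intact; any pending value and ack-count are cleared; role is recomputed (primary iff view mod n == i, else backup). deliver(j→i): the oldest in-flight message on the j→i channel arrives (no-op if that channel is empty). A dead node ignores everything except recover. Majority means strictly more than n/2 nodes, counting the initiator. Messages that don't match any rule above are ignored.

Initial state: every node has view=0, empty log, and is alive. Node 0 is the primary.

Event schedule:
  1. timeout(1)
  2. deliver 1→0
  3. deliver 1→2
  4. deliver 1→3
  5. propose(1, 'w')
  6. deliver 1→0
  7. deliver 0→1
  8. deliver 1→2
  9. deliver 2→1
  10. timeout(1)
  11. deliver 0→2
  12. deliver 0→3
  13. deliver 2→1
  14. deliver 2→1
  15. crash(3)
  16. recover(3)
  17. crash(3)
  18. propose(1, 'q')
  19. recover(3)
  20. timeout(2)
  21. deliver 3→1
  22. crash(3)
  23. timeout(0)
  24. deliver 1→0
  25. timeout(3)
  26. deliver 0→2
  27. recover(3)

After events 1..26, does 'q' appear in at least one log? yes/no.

[1] timeout(1) → N1(prim v1 [-])
[2] deliver 1→0 → N0(back v1 [-])
[3] deliver 1→2 → N2(back v1 [-])
[4] deliver 1→3 → N3(back v1 [-])
[5] propose(1,'w') → ∅
[6] deliver 1→0 → N0(back v1 [w])
[7] deliver 0→1 → ∅
[8] deliver 1→2 → N2(back v1 [w])
[9] deliver 2→1 → N1(prim v1 [w])
[10] timeout(1) → N1(back v2 [w])
[11] deliver 0→2 → ∅
[12] deliver 0→3 → ∅
[13] deliver 2→1 → ∅
[14] deliver 2→1 → ∅
[15] crash(3) → N3(✗back v1 [-])
[16] recover(3) → N3(back v1 [-])
[17] crash(3) → N3(✗back v1 [-])
[18] propose(1,'q') → ∅
[19] recover(3) → N3(back v1 [-])
[20] timeout(2) → N2(prim v2 [w])
[21] deliver 3→1 → ∅
[22] crash(3) → N3(✗back v1 [-])
[23] timeout(0) → N0(back v2 [w])
[24] deliver 1→0 → ∅
[25] timeout(3) → ∅
[26] deliver 0→2 → ∅

no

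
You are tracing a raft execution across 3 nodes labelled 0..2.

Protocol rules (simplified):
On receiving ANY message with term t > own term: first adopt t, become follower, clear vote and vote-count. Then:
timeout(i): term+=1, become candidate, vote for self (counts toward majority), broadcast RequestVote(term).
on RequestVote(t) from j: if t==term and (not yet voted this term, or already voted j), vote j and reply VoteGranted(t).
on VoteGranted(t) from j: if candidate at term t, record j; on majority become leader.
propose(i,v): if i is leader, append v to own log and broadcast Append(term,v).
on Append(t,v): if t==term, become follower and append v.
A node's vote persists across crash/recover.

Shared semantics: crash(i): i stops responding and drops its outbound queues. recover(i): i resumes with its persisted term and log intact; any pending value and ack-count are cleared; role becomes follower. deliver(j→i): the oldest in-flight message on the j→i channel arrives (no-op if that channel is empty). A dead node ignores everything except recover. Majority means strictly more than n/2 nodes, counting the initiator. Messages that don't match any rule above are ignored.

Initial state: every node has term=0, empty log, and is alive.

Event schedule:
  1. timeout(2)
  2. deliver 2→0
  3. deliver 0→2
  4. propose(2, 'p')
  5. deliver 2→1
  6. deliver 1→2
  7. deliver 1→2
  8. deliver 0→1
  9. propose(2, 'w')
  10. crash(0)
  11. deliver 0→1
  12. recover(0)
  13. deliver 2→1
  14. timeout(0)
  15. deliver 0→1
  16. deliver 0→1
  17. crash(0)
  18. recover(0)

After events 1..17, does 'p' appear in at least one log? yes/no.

yes

[1] timeout(2) → N2(cand t1 [-])
[2] deliver 2→0 → N0(foll t1 [-])
[3] deliver 0→2 → N2(lead t1 [-])
[4] propose(2,'p') → N2(lead t1 [p])
[5] deliver 2→1 → N1(foll t1 [-])
[6] deliver 1→2 → ∅
[7] deliver 1→2 → ∅
[8] deliver 0→1 → ∅
[9] propose(2,'w') → N2(lead t1 [p,w])
[10] crash(0) → N0(✗foll t1 [-])
[11] deliver 0→1 → ∅
[12] recover(0) → N0(foll t1 [-])
[13] deliver 2→1 → N1(foll t1 [p])
[14] timeout(0) → N0(cand t2 [-])
[15] deliver 0→1 → N1(foll t2 [p])
[16] deliver 0→1 → ∅
[17] crash(0) → N0(✗cand t2 [-])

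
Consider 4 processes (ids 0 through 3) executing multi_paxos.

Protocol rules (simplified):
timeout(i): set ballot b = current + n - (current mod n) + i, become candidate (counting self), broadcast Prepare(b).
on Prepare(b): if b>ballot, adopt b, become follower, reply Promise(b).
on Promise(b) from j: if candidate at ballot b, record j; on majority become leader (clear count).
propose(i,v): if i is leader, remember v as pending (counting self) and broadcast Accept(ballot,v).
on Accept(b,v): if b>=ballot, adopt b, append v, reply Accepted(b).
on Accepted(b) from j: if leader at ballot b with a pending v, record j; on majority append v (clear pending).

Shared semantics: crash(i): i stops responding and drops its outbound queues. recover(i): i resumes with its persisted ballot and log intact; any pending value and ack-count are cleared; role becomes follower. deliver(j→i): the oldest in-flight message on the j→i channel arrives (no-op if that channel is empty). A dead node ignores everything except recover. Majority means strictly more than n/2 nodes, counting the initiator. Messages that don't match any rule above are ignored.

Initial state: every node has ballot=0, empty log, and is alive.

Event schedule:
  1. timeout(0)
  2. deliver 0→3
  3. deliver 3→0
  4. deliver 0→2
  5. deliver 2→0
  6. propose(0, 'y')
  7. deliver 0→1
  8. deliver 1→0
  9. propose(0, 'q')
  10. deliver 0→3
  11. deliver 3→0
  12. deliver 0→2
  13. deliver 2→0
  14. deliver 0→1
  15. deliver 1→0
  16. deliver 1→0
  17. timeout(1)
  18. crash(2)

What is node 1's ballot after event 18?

9

[1] timeout(0) → N0(cand b4 [-])
[2] deliver 0→3 → N3(foll b4 [-])
[3] deliver 3→0 → ∅
[4] deliver 0→2 → N2(foll b4 [-])
[5] deliver 2→0 → N0(lead b4 [-])
[6] propose(0,'y') → ∅
[7] deliver 0→1 → N1(foll b4 [-])
[8] deliver 1→0 → ∅
[9] propose(0,'q') → ∅
[10] deliver 0→3 → N3(foll b4 [y])
[11] deliver 3→0 → ∅
[12] deliver 0→2 → N2(foll b4 [y])
[13] deliver 2→0 → N0(lead b4 [q])
[14] deliver 0→1 → N1(foll b4 [y])
[15] deliver 1→0 → ∅
[16] deliver 1→0 → ∅
[17] timeout(1) → N1(cand b9 [y])
[18] crash(2) → N2(✗foll b4 [y])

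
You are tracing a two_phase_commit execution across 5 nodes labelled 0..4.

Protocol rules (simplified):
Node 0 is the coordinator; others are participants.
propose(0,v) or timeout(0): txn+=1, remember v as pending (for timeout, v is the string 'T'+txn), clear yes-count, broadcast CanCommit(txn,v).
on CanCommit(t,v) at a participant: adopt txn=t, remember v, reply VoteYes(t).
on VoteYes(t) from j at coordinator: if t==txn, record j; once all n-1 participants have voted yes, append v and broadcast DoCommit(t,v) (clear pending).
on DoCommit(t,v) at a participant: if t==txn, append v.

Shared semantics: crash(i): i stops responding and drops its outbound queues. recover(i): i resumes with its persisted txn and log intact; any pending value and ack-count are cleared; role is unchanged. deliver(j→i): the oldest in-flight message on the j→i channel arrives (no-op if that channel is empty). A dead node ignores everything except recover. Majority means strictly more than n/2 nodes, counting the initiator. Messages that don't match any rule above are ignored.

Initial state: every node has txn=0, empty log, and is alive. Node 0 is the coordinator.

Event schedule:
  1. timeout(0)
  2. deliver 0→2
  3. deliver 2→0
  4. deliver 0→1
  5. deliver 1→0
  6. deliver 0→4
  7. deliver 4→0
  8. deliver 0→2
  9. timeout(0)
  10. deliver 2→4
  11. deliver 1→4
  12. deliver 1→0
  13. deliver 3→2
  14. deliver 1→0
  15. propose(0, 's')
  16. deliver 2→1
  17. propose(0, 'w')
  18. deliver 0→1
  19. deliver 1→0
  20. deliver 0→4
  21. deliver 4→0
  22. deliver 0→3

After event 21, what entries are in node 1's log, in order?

e1 timeout(0): 0[coor,t=1,-]
e2 deliver 0→2: 2[part,t=1,-]
e3 deliver 2→0: ·
e4 deliver 0→1: 1[part,t=1,-]
e5 deliver 1→0: ·
e6 deliver 0→4: 4[part,t=1,-]
e7 deliver 4→0: ·
e8 deliver 0→2: ·
e9 timeout(0): 0[coor,t=2,-]
e10 deliver 2→4: ·
e11 deliver 1→4: ·
e12 deliver 1→0: ·
e13 deliver 3→2: ·
e14 deliver 1→0: ·
e15 propose(0,'s'): 0[coor,t=3,-]
e16 deliver 2→1: ·
e17 propose(0,'w'): 0[coor,t=4,-]
e18 deliver 0→1: 1[part,t=2,-]
e19 deliver 1→0: ·
e20 deliver 0→4: 4[part,t=2,-]
e21 deliver 4→0: ·

empty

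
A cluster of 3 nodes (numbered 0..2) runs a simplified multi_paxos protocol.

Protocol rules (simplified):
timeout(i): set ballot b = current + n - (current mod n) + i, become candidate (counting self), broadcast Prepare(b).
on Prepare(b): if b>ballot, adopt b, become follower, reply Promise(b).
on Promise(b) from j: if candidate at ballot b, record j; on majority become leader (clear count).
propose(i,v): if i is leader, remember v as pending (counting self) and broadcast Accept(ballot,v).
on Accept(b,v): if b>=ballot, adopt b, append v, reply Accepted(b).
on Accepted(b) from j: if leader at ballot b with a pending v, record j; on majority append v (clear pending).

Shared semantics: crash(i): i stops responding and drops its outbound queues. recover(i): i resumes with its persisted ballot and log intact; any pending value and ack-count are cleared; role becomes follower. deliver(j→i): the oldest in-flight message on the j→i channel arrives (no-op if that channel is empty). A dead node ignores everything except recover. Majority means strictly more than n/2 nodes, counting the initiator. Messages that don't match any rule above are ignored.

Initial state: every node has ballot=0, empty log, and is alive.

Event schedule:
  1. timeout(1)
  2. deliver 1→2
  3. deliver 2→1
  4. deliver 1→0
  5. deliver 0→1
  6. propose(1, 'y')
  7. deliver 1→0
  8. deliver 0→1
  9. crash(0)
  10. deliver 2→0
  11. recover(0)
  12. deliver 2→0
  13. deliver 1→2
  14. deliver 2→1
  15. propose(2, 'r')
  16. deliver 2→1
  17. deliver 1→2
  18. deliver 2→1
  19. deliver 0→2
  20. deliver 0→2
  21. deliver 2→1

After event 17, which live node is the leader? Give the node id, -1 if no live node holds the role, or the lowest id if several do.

1

e1 timeout(1): 1[cand,b=4,-]
e2 deliver 1→2: 2[foll,b=4,-]
e3 deliver 2→1: 1[lead,b=4,-]
e4 deliver 1→0: 0[foll,b=4,-]
e5 deliver 0→1: ·
e6 propose(1,'y'): ·
e7 deliver 1→0: 0[foll,b=4,y]
e8 deliver 0→1: 1[lead,b=4,y]
e9 crash(0): 0[✗foll,b=4,y]
e10 deliver 2→0: ·
e11 recover(0): 0[foll,b=4,y]
e12 deliver 2→0: ·
e13 deliver 1→2: 2[foll,b=4,y]
e14 deliver 2→1: ·
e15 propose(2,'r'): ·
e16 deliver 2→1: ·
e17 deliver 1→2: ·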